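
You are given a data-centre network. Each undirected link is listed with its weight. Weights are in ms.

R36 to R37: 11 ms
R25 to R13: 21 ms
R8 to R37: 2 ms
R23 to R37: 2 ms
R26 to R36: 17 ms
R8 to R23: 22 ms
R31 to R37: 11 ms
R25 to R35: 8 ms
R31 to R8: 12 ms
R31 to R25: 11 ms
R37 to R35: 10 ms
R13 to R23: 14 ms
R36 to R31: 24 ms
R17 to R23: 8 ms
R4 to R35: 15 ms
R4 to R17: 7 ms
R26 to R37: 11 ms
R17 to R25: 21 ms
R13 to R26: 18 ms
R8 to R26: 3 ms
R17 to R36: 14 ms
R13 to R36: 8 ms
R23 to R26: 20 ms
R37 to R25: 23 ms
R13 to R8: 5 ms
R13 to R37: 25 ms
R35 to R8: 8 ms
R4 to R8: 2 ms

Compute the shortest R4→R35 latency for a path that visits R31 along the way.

33 ms

Best R4 to R31: R4 → R8 → R31 costing 14
Best R31 to R35: R31 → R25 → R35 costing 19
Total via R31: 14 + 19 = 33 ms.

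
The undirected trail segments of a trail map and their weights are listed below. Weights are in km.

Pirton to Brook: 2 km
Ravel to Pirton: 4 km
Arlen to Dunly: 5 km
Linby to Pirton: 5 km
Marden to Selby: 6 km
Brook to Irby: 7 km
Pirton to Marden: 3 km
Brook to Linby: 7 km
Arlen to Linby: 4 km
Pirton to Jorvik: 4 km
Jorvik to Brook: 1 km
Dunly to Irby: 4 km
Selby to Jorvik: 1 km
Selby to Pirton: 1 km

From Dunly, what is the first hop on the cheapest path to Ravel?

Enumerating some paths:
Dunly - Irby - Brook - Jorvik - Selby - Pirton - Ravel: 4+7+1+1+1+4 = 18
Dunly - Irby - Brook - Pirton - Ravel: 4+7+2+4 = 17
The minimum is 17 km via Dunly - Irby - Brook - Pirton - Ravel.
So from Dunly the first move is to Irby.

Irby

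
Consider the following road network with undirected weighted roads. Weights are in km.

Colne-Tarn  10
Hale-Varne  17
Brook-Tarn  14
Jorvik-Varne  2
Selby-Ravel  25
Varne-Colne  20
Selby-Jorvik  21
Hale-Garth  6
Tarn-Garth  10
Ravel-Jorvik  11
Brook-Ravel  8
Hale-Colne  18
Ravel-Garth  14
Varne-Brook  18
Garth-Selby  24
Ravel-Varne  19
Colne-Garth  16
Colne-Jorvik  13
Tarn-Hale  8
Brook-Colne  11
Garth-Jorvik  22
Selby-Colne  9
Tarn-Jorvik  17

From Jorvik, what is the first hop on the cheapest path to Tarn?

Tarn

Compare a few routes:
Jorvik → Tarn: 17 = 17
Jorvik → Colne → Tarn: 13+10 = 23
Cheapest is Jorvik → Tarn at 17 km.
So from Jorvik the first move is to Tarn.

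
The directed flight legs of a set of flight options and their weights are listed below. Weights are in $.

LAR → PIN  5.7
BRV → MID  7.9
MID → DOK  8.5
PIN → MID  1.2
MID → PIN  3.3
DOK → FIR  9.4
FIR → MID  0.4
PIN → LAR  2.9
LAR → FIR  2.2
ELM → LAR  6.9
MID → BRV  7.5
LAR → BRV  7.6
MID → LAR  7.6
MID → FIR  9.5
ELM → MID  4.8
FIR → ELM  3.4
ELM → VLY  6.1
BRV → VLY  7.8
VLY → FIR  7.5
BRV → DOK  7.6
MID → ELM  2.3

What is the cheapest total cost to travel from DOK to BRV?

Candidate routes:
DOK → FIR → MID → PIN → LAR → BRV: 9.4+0.4+3.3+2.9+7.6 = 23.6
DOK → FIR → MID → BRV: 9.4+0.4+7.5 = 17.3
DOK → FIR → MID → LAR → BRV: 9.4+0.4+7.6+7.6 = 25
Cheapest is DOK → FIR → MID → BRV at $17.3.

$17.3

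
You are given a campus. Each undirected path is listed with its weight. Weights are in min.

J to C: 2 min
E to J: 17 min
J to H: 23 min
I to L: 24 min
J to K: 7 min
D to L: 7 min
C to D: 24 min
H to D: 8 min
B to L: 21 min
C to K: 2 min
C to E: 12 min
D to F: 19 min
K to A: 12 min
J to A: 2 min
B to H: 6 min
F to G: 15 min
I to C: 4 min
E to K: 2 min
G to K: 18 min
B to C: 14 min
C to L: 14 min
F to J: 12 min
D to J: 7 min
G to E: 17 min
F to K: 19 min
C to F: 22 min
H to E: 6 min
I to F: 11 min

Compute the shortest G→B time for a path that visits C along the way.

34 min

Best G to C: G–K–C costing 20
Shortest C→B: C–B = 14
Total via C: 20 + 14 = 34 min.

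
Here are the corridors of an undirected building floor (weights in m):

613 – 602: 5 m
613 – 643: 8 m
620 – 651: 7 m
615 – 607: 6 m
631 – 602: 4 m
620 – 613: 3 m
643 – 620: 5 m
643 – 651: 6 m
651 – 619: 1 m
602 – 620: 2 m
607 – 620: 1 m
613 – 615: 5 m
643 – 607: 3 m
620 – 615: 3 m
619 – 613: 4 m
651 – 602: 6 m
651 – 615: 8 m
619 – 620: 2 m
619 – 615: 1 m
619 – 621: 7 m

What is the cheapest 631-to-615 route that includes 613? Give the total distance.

14 m

Shortest 631→613: 631 → 602 → 613 = 9
Best 613 to 615: 613 → 615 costing 5
Total via 613: 9 + 5 = 14 m.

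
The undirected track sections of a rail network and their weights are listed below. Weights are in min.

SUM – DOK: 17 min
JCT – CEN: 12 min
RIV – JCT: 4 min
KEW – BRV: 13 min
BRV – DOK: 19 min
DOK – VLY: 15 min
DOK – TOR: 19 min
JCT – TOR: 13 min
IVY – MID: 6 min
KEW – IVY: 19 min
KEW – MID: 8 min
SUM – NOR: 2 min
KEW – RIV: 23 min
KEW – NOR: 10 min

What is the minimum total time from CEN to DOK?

Running Dijkstra from CEN:
CEN: 0
JCT: 12  (via CEN)
RIV: 16  (via JCT)
TOR: 25  (via JCT)
KEW: 39  (via RIV)
DOK: 44  (via TOR)
Shortest route: CEN → JCT → TOR → DOK = 44 min.

44 min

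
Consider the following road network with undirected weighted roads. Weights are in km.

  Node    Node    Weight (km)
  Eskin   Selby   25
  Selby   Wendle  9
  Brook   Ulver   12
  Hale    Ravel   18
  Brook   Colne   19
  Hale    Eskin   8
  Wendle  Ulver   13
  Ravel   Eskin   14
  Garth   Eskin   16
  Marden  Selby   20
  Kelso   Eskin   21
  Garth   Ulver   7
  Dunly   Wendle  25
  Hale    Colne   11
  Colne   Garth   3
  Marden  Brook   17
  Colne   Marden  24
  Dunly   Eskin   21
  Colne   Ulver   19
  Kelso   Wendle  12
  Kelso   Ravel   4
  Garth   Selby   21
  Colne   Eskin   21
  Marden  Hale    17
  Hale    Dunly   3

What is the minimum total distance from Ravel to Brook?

Candidate routes:
Ravel - Hale - Colne - Garth - Ulver - Brook: 18+11+3+7+12 = 51
Ravel - Hale - Colne - Brook: 18+11+19 = 48
Ravel - Kelso - Wendle - Ulver - Brook: 4+12+13+12 = 41
Ravel - Eskin - Garth - Ulver - Brook: 14+16+7+12 = 49
The minimum is 41 km via Ravel - Kelso - Wendle - Ulver - Brook.

41 km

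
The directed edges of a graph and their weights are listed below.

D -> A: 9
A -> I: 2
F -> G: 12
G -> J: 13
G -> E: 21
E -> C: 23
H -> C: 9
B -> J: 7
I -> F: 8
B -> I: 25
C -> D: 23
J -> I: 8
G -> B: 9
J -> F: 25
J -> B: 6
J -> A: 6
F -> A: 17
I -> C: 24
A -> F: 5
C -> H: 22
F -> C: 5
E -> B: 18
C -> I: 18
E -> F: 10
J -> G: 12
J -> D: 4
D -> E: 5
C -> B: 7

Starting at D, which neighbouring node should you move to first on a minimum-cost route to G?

Candidate routes:
D - A - F - G: 9+5+12 = 26
D - E - F - G: 5+10+12 = 27
Cheapest is D - A - F - G at 26.
So from D the first move is to A.

A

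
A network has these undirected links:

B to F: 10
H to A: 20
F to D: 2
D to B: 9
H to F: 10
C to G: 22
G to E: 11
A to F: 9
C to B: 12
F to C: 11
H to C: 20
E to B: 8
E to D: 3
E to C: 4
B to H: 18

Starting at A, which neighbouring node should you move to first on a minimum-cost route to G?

Candidate routes:
A → F → C → E → G: 9+11+4+11 = 35
A → F → D → B → E → G: 9+2+9+8+11 = 39
A → F → D → E → G: 9+2+3+11 = 25
A → F → B → E → G: 9+10+8+11 = 38
The minimum is 25 via A → F → D → E → G.
So from A the first move is to F.

F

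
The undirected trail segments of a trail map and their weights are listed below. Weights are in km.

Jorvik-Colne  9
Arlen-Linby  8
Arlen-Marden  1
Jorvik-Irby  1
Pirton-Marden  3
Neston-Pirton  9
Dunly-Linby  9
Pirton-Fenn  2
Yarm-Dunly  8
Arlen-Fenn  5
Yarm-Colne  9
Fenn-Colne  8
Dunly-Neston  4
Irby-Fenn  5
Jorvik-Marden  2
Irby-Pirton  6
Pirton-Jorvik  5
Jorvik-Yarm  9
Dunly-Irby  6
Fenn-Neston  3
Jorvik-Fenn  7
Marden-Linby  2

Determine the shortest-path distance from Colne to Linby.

13 km

Settle nodes by increasing distance from Colne:
Colne: 0
Fenn: 8  (via Colne)
Yarm: 9  (via Colne)
Jorvik: 9  (via Colne)
Pirton: 10  (via Fenn)
Irby: 10  (via Jorvik)
Neston: 11  (via Fenn)
Marden: 11  (via Jorvik)
Arlen: 12  (via Marden)
Linby: 13  (via Marden)
Shortest route: Colne–Jorvik–Marden–Linby = 13 km.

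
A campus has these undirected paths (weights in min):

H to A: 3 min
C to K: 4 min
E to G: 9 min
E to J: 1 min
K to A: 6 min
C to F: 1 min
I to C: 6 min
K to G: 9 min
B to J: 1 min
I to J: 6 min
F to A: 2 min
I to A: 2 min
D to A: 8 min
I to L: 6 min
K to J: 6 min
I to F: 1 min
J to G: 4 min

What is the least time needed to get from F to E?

Candidate routes:
F–A–I–J–E: 2+2+6+1 = 11
F–I–J–E: 1+6+1 = 8
The minimum is 8 min via F–I–J–E.

8 min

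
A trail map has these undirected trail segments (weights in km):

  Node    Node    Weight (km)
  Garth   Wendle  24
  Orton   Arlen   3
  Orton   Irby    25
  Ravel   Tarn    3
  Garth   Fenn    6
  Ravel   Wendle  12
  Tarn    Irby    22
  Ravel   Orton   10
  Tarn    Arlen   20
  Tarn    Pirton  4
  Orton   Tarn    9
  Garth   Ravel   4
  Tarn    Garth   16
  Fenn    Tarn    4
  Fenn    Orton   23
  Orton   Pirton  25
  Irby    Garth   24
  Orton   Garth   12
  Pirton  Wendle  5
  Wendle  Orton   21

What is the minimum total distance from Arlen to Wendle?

21 km

Candidate routes:
Arlen–Orton–Wendle: 3+21 = 24
Arlen–Orton–Tarn–Pirton–Wendle: 3+9+4+5 = 21
Cheapest is Arlen–Orton–Tarn–Pirton–Wendle at 21 km.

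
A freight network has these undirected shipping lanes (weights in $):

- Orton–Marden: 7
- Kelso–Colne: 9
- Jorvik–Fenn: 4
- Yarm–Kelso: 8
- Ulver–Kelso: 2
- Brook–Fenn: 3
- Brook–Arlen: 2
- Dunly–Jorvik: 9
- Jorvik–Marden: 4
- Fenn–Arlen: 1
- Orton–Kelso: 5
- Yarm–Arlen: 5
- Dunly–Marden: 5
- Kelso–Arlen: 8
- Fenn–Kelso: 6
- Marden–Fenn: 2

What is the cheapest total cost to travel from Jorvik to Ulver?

Shortest distances from Jorvik:
Jorvik: 0
Marden: 4  (via Jorvik)
Fenn: 4  (via Jorvik)
Arlen: 5  (via Fenn)
Brook: 7  (via Fenn)
Dunly: 9  (via Jorvik)
Yarm: 10  (via Arlen)
Kelso: 10  (via Fenn)
Orton: 11  (via Marden)
Ulver: 12  (via Kelso)
Shortest route: Jorvik → Fenn → Kelso → Ulver = $12.

$12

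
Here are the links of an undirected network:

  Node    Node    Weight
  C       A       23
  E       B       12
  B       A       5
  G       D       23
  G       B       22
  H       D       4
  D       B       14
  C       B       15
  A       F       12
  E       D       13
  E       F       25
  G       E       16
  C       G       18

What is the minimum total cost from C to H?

33

Compare a few routes:
C–B–E–D–H: 15+12+13+4 = 44
C–G–D–H: 18+23+4 = 45
C–B–D–H: 15+14+4 = 33
Cheapest is C–B–D–H at 33.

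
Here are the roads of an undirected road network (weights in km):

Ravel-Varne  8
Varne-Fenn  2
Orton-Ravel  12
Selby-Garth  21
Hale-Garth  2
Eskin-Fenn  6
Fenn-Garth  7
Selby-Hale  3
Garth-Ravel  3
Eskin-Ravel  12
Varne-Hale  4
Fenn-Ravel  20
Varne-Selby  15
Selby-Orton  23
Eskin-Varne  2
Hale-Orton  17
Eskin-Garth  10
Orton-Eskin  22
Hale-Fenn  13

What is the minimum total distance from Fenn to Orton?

22 km

Settle nodes by increasing distance from Fenn:
Fenn: 0
Varne: 2  (via Fenn)
Eskin: 4  (via Varne)
Hale: 6  (via Varne)
Garth: 7  (via Fenn)
Selby: 9  (via Hale)
Ravel: 10  (via Varne)
Orton: 22  (via Ravel)
Shortest route: Fenn–Varne–Ravel–Orton = 22 km.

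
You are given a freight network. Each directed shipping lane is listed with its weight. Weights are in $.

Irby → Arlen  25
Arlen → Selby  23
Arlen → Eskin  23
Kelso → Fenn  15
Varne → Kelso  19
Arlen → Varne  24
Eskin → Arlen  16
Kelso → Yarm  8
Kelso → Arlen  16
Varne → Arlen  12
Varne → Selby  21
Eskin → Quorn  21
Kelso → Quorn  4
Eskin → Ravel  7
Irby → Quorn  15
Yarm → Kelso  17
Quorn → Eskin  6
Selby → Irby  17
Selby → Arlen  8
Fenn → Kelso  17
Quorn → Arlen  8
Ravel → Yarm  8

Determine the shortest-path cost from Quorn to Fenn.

Shortest distances from Quorn:
Quorn: 0
Eskin: 6  (via Quorn)
Arlen: 8  (via Quorn)
Ravel: 13  (via Eskin)
Yarm: 21  (via Ravel)
Selby: 31  (via Arlen)
Varne: 32  (via Arlen)
Kelso: 38  (via Yarm)
Irby: 48  (via Selby)
Fenn: 53  (via Kelso)
Shortest route: Quorn → Eskin → Ravel → Yarm → Kelso → Fenn = $53.

$53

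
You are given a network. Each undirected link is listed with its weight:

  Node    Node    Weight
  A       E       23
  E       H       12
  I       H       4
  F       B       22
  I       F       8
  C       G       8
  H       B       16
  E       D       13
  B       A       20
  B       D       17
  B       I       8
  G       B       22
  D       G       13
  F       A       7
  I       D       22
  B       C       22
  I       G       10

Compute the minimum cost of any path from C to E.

Enumerating some paths:
C–B–I–H–E: 22+8+4+12 = 46
C–B–D–E: 22+17+13 = 52
C–G–D–E: 8+13+13 = 34
C–B–H–E: 22+16+12 = 50
Cheapest is C–G–D–E at 34.

34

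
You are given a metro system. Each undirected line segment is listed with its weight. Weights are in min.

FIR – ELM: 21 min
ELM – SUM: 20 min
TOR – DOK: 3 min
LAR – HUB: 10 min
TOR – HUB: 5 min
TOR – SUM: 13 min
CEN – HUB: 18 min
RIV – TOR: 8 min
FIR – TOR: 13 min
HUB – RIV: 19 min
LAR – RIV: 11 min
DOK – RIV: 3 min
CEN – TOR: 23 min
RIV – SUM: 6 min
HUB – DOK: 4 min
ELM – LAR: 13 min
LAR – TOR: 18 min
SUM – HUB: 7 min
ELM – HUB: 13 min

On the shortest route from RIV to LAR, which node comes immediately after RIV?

LAR

Enumerating some paths:
RIV–DOK–TOR–HUB–LAR: 3+3+5+10 = 21
RIV–LAR: 11 = 11
RIV–DOK–HUB–LAR: 3+4+10 = 17
The minimum is 11 min via RIV–LAR.
So from RIV the first move is to LAR.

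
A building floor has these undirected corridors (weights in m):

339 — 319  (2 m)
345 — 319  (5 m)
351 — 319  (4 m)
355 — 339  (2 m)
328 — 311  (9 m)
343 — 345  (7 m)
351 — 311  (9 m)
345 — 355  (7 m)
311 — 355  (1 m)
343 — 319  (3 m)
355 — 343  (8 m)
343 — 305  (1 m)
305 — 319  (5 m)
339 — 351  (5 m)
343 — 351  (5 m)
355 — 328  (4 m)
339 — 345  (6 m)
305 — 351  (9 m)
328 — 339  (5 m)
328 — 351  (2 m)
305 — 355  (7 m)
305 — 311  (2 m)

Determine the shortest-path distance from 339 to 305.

5 m

Compare a few routes:
339–319–305: 2+5 = 7
339–319–343–305: 2+3+1 = 6
339–355–311–305: 2+1+2 = 5
Cheapest is 339–355–311–305 at 5 m.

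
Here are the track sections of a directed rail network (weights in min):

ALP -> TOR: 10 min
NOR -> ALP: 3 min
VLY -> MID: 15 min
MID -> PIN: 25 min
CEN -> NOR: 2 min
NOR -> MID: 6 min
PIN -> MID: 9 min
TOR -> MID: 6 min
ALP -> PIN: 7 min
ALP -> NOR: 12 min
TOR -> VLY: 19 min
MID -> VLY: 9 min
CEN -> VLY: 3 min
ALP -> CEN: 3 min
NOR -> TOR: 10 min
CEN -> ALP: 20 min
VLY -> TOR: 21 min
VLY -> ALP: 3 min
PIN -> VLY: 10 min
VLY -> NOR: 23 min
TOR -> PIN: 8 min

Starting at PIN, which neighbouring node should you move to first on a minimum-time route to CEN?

VLY

Compare a few routes:
PIN–VLY–NOR–ALP–CEN: 10+23+3+3 = 39
PIN–MID–VLY–ALP–CEN: 9+9+3+3 = 24
PIN–VLY–ALP–CEN: 10+3+3 = 16
Cheapest is PIN–VLY–ALP–CEN at 16 min.
So from PIN the first move is to VLY.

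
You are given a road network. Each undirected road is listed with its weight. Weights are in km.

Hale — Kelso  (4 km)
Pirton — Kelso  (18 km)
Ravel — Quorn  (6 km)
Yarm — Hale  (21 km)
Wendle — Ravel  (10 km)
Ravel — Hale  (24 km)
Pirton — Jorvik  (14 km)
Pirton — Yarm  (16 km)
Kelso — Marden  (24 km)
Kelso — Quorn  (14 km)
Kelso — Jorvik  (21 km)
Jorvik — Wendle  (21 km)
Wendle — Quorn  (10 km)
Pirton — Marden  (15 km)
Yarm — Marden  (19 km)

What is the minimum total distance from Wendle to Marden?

Candidate routes:
Wendle - Ravel - Quorn - Kelso - Marden: 10+6+14+24 = 54
Wendle - Quorn - Kelso - Marden: 10+14+24 = 48
Wendle - Jorvik - Pirton - Marden: 21+14+15 = 50
Cheapest is Wendle - Quorn - Kelso - Marden at 48 km.

48 km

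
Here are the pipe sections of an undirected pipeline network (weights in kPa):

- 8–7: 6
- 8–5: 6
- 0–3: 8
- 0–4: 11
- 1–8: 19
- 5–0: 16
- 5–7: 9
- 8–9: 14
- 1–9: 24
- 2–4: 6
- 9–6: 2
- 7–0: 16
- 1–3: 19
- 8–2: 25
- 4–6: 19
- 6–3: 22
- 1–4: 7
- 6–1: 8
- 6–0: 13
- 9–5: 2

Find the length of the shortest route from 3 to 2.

25 kPa

Compare a few routes:
3 → 1 → 4 → 2: 19+7+6 = 32
3 → 0 → 4 → 2: 8+11+6 = 25
The minimum is 25 kPa via 3 → 0 → 4 → 2.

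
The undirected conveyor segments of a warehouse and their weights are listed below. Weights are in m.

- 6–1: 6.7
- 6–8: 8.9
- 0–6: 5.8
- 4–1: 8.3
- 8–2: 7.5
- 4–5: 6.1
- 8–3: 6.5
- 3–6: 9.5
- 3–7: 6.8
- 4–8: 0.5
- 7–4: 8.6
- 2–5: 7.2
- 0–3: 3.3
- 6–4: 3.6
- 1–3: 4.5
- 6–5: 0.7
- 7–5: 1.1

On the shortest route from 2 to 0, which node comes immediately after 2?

Compare a few routes:
2–8–4–6–0: 7.5+0.5+3.6+5.8 = 17.4
2–8–3–0: 7.5+6.5+3.3 = 17.3
2–5–6–0: 7.2+0.7+5.8 = 13.7
2–5–7–3–0: 7.2+1.1+6.8+3.3 = 18.4
The minimum is 13.7 m via 2–5–6–0.
So from 2 the first move is to 5.

5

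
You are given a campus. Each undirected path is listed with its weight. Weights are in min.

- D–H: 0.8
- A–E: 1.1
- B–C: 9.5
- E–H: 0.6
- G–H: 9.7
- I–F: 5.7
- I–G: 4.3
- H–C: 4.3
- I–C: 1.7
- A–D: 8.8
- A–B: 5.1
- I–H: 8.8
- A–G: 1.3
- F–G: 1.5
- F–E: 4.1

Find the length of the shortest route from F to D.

5.3 min

Enumerating some paths:
F–E–H–D: 4.1+0.6+0.8 = 5.5
F–G–A–E–H–D: 1.5+1.3+1.1+0.6+0.8 = 5.3
Cheapest is F–G–A–E–H–D at 5.3 min.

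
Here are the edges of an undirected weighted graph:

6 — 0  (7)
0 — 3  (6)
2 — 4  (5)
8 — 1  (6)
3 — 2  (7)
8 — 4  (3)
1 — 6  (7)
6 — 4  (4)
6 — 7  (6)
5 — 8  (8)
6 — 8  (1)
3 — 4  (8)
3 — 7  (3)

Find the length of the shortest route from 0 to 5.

Candidate routes:
0 - 3 - 7 - 6 - 8 - 5: 6+3+6+1+8 = 24
0 - 3 - 4 - 8 - 5: 6+8+3+8 = 25
0 - 6 - 4 - 8 - 5: 7+4+3+8 = 22
0 - 6 - 8 - 5: 7+1+8 = 16
Cheapest is 0 - 6 - 8 - 5 at 16.

16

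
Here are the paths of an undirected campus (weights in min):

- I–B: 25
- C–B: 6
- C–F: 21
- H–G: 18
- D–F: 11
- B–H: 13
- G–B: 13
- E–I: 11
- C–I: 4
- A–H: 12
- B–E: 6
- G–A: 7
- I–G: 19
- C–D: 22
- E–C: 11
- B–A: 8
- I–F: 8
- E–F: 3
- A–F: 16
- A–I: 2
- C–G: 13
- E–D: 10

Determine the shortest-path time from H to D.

29 min

Candidate routes:
H–B–E–D: 13+6+10 = 29
H–A–I–F–D: 12+2+8+11 = 33
H–B–E–F–D: 13+6+3+11 = 33
The minimum is 29 min via H–B–E–D.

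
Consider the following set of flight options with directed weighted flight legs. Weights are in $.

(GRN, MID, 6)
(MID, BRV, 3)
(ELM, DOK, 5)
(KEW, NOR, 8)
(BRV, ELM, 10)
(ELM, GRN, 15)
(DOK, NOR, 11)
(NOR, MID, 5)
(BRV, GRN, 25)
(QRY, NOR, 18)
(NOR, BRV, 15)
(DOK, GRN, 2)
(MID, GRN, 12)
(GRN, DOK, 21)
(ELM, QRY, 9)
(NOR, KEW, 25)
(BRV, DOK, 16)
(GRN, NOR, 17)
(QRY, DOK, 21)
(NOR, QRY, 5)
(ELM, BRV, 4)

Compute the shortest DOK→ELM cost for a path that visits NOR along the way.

$29

Best DOK to NOR: DOK–NOR costing 11
Best NOR to ELM: NOR–MID–BRV–ELM costing 18
Total via NOR: 11 + 18 = $29.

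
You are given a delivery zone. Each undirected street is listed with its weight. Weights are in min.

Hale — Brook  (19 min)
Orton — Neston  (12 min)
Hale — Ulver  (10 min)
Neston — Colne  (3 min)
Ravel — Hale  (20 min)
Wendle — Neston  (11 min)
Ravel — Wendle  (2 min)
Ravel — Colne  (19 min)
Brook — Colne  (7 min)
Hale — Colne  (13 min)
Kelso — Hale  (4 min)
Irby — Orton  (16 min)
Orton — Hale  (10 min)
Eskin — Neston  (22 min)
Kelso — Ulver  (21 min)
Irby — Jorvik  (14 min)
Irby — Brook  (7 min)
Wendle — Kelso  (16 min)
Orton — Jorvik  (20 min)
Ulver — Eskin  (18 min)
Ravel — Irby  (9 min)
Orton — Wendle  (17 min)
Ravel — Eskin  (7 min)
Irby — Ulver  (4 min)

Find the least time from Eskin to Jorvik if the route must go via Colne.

Best Eskin to Colne: Eskin–Ravel–Wendle–Neston–Colne costing 23
Shortest Colne→Jorvik: Colne–Brook–Irby–Jorvik = 28
Total via Colne: 23 + 28 = 51 min.

51 min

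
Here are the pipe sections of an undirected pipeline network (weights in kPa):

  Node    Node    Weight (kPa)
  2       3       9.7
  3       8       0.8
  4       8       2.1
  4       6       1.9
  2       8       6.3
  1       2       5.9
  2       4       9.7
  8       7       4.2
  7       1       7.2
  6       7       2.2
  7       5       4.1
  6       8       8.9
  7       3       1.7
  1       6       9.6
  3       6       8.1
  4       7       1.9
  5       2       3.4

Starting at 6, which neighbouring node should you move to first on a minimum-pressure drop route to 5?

7

Candidate routes:
6–4–8–3–7–5: 1.9+2.1+0.8+1.7+4.1 = 10.6
6–4–7–5: 1.9+1.9+4.1 = 7.9
6–7–5: 2.2+4.1 = 6.3
The minimum is 6.3 kPa via 6–7–5.
So from 6 the first move is to 7.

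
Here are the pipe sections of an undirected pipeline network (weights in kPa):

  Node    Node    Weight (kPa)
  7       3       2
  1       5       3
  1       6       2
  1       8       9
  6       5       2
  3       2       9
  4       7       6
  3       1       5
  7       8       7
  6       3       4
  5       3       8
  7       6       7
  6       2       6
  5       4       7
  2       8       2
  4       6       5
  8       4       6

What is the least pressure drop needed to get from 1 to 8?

Settle nodes by increasing distance from 1:
1: 0
6: 2  (via 1)
5: 3  (via 1)
3: 5  (via 1)
4: 7  (via 6)
7: 7  (via 3)
2: 8  (via 6)
8: 9  (via 1)
Shortest route: 1 → 8 = 9 kPa.

9 kPa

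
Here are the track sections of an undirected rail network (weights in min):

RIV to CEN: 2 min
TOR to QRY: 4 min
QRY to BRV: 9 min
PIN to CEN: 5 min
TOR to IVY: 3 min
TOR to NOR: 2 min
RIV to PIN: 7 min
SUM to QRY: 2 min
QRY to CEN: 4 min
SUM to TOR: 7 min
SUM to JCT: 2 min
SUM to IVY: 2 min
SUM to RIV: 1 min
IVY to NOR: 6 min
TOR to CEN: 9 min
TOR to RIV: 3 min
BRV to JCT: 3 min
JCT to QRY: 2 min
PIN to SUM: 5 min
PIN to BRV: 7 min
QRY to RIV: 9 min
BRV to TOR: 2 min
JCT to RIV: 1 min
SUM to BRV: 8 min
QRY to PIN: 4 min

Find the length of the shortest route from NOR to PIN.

10 min

Settle nodes by increasing distance from NOR:
NOR: 0
TOR: 2  (via NOR)
BRV: 4  (via TOR)
RIV: 5  (via TOR)
IVY: 5  (via TOR)
SUM: 6  (via RIV)
JCT: 6  (via RIV)
QRY: 6  (via TOR)
CEN: 7  (via RIV)
PIN: 10  (via QRY)
Shortest route: NOR → TOR → QRY → PIN = 10 min.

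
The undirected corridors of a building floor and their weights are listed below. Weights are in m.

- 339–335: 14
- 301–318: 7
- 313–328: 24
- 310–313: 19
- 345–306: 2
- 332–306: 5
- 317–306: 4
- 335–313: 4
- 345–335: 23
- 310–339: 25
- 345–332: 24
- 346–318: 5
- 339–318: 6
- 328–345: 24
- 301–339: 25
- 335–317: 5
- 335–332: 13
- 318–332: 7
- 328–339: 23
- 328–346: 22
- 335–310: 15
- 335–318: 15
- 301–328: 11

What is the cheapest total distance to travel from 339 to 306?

18 m

Shortest distances from 339:
339: 0
318: 6  (via 339)
346: 11  (via 318)
332: 13  (via 318)
301: 13  (via 318)
335: 14  (via 339)
313: 18  (via 335)
306: 18  (via 332)
Shortest route: 339–318–332–306 = 18 m.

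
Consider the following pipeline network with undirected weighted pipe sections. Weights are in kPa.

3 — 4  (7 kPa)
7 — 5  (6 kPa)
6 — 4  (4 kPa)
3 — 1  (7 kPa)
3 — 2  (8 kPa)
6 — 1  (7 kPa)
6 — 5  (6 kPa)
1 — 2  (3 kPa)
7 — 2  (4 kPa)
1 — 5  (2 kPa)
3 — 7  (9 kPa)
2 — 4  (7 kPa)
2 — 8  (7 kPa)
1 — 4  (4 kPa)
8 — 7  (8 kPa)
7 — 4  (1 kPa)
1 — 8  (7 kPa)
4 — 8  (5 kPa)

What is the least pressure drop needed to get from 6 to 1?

7 kPa

Running Dijkstra from 6:
6: 0
4: 4  (via 6)
7: 5  (via 4)
5: 6  (via 6)
1: 7  (via 6)
Shortest route: 6 → 1 = 7 kPa.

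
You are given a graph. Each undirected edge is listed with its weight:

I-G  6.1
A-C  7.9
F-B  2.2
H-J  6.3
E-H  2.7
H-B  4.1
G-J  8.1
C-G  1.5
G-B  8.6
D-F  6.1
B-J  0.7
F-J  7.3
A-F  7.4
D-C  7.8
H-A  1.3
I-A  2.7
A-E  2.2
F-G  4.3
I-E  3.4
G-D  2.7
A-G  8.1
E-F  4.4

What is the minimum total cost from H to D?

12.1

Running Dijkstra from H:
H: 0
A: 1.3  (via H)
E: 2.7  (via H)
I: 4  (via A)
B: 4.1  (via H)
J: 4.8  (via B)
F: 6.3  (via B)
C: 9.2  (via A)
G: 9.4  (via A)
D: 12.1  (via G)
Shortest route: H → A → G → D = 12.1.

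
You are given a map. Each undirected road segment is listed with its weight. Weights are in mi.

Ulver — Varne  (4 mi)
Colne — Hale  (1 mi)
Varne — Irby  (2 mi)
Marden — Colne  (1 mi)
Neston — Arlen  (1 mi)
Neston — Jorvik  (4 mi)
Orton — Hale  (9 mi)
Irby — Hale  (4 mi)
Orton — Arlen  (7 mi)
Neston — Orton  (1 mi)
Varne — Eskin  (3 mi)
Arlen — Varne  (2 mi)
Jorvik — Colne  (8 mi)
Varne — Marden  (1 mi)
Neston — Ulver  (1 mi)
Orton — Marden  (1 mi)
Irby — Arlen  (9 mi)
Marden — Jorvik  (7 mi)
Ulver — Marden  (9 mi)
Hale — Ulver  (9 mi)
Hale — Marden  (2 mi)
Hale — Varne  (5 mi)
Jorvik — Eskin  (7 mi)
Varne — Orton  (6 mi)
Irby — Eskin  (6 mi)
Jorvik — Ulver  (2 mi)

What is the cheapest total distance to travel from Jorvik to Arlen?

4 mi

Candidate routes:
Jorvik → Neston → Arlen: 4+1 = 5
Jorvik → Ulver → Neston → Arlen: 2+1+1 = 4
The minimum is 4 mi via Jorvik → Ulver → Neston → Arlen.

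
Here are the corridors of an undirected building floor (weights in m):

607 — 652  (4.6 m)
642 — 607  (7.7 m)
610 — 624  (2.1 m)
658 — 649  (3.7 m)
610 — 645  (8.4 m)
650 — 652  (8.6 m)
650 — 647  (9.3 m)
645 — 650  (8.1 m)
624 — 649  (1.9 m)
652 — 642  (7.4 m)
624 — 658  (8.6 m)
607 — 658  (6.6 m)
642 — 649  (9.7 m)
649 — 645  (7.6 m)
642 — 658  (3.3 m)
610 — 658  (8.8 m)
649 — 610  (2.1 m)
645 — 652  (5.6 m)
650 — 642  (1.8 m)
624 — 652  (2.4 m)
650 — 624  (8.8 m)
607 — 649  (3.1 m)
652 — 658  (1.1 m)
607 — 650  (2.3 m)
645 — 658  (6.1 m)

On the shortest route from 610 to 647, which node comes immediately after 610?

649

Compare a few routes:
610–649–607–650–647: 2.1+3.1+2.3+9.3 = 16.8
610–624–652–658–642–650–647: 2.1+2.4+1.1+3.3+1.8+9.3 = 20
610–624–649–607–650–647: 2.1+1.9+3.1+2.3+9.3 = 18.7
The minimum is 16.8 m via 610–649–607–650–647.
So from 610 the first move is to 649.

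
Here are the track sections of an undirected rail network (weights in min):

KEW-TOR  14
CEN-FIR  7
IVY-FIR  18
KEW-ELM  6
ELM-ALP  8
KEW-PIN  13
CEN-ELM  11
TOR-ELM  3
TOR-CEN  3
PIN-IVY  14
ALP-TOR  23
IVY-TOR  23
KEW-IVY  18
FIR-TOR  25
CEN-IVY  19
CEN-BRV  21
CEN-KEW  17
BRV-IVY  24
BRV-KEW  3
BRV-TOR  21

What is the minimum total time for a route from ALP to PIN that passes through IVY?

46 min

Best ALP to IVY: ALP–ELM–KEW–IVY costing 32
Shortest IVY→PIN: IVY–PIN = 14
Total via IVY: 32 + 14 = 46 min.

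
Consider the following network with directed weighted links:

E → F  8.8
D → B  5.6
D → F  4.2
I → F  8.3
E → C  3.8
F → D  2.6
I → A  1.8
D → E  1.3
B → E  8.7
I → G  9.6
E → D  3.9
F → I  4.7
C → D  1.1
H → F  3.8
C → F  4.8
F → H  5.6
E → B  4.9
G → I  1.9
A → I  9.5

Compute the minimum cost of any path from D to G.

Shortest distances from D:
D: 0
E: 1.3  (via D)
F: 4.2  (via D)
C: 5.1  (via E)
B: 5.6  (via D)
I: 8.9  (via F)
H: 9.8  (via F)
A: 10.7  (via I)
G: 18.5  (via I)
Shortest route: D → F → I → G = 18.5.

18.5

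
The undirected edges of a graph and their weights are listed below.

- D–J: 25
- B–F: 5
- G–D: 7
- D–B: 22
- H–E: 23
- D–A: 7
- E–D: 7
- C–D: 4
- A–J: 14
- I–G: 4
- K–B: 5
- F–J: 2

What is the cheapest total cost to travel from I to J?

Shortest distances from I:
I: 0
G: 4  (via I)
D: 11  (via G)
C: 15  (via D)
A: 18  (via D)
E: 18  (via D)
J: 32  (via A)
Shortest route: I–G–D–A–J = 32.

32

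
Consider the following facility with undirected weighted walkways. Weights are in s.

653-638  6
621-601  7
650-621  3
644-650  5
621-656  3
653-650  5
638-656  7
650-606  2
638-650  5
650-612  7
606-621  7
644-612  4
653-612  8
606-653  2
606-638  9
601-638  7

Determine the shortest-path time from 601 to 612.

Settle nodes by increasing distance from 601:
601: 0
638: 7  (via 601)
621: 7  (via 601)
656: 10  (via 621)
650: 10  (via 621)
606: 12  (via 650)
653: 13  (via 638)
644: 15  (via 650)
612: 17  (via 650)
Shortest route: 601 → 621 → 650 → 612 = 17 s.

17 s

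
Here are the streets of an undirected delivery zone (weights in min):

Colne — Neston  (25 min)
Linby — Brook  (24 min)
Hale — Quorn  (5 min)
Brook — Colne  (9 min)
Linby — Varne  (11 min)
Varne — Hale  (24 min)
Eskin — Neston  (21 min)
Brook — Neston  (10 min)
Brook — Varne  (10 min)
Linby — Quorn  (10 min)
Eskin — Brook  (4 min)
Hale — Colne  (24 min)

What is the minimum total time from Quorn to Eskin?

35 min

Settle nodes by increasing distance from Quorn:
Quorn: 0
Hale: 5  (via Quorn)
Linby: 10  (via Quorn)
Varne: 21  (via Linby)
Colne: 29  (via Hale)
Brook: 31  (via Varne)
Eskin: 35  (via Brook)
Shortest route: Quorn → Linby → Varne → Brook → Eskin = 35 min.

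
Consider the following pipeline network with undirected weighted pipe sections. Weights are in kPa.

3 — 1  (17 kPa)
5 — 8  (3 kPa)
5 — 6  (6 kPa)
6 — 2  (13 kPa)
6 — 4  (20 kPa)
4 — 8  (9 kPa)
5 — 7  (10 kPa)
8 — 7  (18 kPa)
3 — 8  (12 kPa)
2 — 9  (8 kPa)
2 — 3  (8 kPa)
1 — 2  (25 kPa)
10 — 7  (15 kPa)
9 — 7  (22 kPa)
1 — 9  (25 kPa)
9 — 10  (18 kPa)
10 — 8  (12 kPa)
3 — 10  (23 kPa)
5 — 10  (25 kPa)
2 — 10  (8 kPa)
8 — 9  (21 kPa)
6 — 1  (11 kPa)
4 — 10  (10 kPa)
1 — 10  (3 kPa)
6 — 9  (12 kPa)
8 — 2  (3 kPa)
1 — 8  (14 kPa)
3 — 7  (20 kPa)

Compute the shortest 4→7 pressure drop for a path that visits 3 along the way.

Shortest 4→3: 4–8–2–3 = 20
Shortest 3→7: 3–7 = 20
Total via 3: 20 + 20 = 40 kPa.

40 kPa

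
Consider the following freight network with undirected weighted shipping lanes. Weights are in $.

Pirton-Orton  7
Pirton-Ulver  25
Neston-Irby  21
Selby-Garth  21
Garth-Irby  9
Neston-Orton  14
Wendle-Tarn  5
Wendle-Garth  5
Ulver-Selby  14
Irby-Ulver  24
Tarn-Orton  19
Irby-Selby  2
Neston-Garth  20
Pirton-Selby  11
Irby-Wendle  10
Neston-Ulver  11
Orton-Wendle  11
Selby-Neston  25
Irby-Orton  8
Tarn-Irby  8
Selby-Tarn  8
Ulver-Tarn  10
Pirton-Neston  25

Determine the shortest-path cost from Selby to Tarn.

$8

Compare a few routes:
Selby → Tarn: 8 = 8
Selby → Irby → Wendle → Tarn: 2+10+5 = 17
Selby → Irby → Tarn: 2+8 = 10
Cheapest is Selby → Tarn at $8.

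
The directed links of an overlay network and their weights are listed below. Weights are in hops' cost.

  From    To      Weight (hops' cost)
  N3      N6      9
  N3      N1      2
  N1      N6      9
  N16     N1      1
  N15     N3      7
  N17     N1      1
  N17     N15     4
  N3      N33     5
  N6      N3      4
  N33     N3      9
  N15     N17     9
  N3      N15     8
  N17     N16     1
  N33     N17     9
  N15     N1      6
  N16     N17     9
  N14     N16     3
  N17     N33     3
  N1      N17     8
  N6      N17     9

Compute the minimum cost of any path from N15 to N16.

Settle nodes by increasing distance from N15:
N15: 0
N1: 6  (via N15)
N3: 7  (via N15)
N17: 9  (via N15)
N16: 10  (via N17)
Shortest route: N15–N17–N16 = 10 hops' cost.

10 hops' cost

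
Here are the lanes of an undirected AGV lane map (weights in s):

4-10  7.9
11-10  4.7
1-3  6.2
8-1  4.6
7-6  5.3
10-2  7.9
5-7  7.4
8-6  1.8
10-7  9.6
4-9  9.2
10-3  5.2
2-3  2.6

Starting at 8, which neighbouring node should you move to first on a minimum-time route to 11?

1

Enumerating some paths:
8 → 1 → 3 → 10 → 11: 4.6+6.2+5.2+4.7 = 20.7
8 → 6 → 7 → 10 → 11: 1.8+5.3+9.6+4.7 = 21.4
Cheapest is 8 → 1 → 3 → 10 → 11 at 20.7 s.
So from 8 the first move is to 1.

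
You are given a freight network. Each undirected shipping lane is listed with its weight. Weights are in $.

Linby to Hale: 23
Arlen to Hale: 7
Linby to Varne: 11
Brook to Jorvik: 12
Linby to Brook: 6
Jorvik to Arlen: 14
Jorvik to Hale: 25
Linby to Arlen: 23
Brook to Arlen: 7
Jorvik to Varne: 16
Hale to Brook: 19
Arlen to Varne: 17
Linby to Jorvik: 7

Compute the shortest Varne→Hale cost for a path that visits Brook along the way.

$31

Best Varne to Brook: Varne → Linby → Brook costing 17
Best Brook to Hale: Brook → Arlen → Hale costing 14
Total via Brook: 17 + 14 = $31.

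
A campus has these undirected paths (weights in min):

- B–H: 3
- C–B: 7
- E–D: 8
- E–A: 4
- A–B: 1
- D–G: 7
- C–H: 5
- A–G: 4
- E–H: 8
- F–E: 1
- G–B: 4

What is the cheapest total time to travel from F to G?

Enumerating some paths:
F–E–A–B–G: 1+4+1+4 = 10
F–E–A–G: 1+4+4 = 9
Cheapest is F–E–A–G at 9 min.

9 min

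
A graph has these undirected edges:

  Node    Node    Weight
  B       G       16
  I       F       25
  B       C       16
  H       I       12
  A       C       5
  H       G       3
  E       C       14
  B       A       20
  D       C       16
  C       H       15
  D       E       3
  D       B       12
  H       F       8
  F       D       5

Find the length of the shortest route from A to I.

Settle nodes by increasing distance from A:
A: 0
C: 5  (via A)
E: 19  (via C)
B: 20  (via A)
H: 20  (via C)
D: 21  (via C)
G: 23  (via H)
F: 26  (via D)
I: 32  (via H)
Shortest route: A–C–H–I = 32.

32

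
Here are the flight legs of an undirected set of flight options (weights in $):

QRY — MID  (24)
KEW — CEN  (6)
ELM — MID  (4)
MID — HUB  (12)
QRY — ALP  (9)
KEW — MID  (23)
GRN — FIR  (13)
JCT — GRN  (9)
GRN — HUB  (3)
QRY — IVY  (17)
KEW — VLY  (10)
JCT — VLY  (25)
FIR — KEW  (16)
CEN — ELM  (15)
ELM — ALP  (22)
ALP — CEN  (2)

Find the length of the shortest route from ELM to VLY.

$31

Running Dijkstra from ELM:
ELM: 0
MID: 4  (via ELM)
CEN: 15  (via ELM)
HUB: 16  (via MID)
ALP: 17  (via CEN)
GRN: 19  (via HUB)
KEW: 21  (via CEN)
QRY: 26  (via ALP)
JCT: 28  (via GRN)
VLY: 31  (via KEW)
Shortest route: ELM → CEN → KEW → VLY = $31.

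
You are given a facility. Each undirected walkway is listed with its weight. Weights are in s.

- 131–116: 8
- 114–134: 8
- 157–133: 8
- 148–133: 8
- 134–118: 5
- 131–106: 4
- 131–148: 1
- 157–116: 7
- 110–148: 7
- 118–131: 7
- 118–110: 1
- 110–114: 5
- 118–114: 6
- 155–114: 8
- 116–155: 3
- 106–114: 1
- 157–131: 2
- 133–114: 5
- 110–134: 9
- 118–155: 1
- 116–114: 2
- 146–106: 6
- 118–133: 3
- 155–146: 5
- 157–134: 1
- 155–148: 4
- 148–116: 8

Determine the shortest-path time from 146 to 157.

Settle nodes by increasing distance from 146:
146: 0
155: 5  (via 146)
106: 6  (via 146)
118: 6  (via 155)
114: 7  (via 106)
110: 7  (via 118)
116: 8  (via 155)
148: 9  (via 155)
133: 9  (via 118)
131: 10  (via 106)
134: 11  (via 118)
157: 12  (via 131)
Shortest route: 146–106–131–157 = 12 s.

12 s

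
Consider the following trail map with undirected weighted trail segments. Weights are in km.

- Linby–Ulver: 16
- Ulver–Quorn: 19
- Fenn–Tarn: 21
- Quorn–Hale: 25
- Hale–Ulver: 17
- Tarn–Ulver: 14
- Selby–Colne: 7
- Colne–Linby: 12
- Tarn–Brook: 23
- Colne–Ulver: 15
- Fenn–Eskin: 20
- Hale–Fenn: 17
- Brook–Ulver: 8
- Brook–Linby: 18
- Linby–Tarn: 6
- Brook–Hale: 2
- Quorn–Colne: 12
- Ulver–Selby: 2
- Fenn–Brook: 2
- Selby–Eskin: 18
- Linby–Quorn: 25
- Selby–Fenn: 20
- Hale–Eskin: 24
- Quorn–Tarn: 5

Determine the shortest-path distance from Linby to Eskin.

36 km

Compare a few routes:
Linby → Ulver → Selby → Eskin: 16+2+18 = 36
Linby → Colne → Selby → Eskin: 12+7+18 = 37
Linby → Brook → Fenn → Eskin: 18+2+20 = 40
Linby → Tarn → Ulver → Selby → Eskin: 6+14+2+18 = 40
The minimum is 36 km via Linby → Ulver → Selby → Eskin.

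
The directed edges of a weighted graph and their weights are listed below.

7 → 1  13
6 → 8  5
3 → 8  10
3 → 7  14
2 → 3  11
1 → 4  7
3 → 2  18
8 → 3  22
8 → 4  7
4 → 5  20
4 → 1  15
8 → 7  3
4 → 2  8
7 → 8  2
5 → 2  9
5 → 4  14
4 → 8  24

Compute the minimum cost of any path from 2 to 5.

48

Running Dijkstra from 2:
2: 0
3: 11  (via 2)
8: 21  (via 3)
7: 24  (via 8)
4: 28  (via 8)
1: 37  (via 7)
5: 48  (via 4)
Shortest route: 2–3–8–4–5 = 48.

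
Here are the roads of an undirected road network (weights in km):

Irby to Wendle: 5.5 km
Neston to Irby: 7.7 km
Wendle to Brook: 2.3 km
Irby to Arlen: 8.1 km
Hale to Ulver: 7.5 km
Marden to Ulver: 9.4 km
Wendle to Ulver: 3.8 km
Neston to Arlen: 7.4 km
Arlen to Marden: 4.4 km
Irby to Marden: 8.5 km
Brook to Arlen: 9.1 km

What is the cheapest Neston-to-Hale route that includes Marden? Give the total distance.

28.7 km

Shortest Neston→Marden: Neston–Arlen–Marden = 11.8
Best Marden to Hale: Marden–Ulver–Hale costing 16.9
Total via Marden: 11.8 + 16.9 = 28.7 km.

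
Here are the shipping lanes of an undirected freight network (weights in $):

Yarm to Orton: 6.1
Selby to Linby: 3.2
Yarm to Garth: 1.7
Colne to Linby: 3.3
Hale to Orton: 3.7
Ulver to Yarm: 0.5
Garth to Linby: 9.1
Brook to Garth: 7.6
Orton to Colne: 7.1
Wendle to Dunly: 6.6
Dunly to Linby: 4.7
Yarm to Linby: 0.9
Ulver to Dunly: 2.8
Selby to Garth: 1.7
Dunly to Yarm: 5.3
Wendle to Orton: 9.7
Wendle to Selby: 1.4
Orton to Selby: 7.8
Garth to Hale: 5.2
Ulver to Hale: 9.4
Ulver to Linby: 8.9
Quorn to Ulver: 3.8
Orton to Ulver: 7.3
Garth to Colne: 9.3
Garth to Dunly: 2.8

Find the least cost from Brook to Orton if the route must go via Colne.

Best Brook to Colne: Brook → Garth → Yarm → Linby → Colne costing 13.5
Shortest Colne→Orton: Colne → Orton = 7.1
Total via Colne: 13.5 + 7.1 = $20.6.

$20.6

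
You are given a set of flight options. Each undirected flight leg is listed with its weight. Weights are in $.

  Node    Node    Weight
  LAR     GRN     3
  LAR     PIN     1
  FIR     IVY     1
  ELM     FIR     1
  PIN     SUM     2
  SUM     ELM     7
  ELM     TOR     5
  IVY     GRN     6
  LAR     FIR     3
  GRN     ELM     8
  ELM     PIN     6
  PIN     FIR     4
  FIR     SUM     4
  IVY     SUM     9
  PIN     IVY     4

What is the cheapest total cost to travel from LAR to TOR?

Running Dijkstra from LAR:
LAR: 0
PIN: 1  (via LAR)
SUM: 3  (via PIN)
GRN: 3  (via LAR)
FIR: 3  (via LAR)
IVY: 4  (via FIR)
ELM: 4  (via FIR)
TOR: 9  (via ELM)
Shortest route: LAR → FIR → ELM → TOR = $9.

$9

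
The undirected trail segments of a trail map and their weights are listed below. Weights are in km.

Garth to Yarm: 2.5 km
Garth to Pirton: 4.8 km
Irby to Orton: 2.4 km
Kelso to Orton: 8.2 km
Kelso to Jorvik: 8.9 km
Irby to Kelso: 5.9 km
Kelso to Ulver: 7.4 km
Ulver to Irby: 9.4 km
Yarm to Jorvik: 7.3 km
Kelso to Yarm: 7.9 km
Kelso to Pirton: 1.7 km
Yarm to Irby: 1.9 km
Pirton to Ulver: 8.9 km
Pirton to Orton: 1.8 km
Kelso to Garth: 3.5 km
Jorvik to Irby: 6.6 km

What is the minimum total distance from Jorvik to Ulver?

16 km

Running Dijkstra from Jorvik:
Jorvik: 0
Irby: 6.6  (via Jorvik)
Yarm: 7.3  (via Jorvik)
Kelso: 8.9  (via Jorvik)
Orton: 9  (via Irby)
Garth: 9.8  (via Yarm)
Pirton: 10.6  (via Kelso)
Ulver: 16  (via Irby)
Shortest route: Jorvik–Irby–Ulver = 16 km.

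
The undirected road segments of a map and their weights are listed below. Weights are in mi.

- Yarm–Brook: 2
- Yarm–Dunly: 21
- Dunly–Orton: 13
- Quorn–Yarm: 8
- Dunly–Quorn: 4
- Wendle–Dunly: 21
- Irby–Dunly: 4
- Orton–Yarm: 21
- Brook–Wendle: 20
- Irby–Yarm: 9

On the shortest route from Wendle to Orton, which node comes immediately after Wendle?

Dunly

Candidate routes:
Wendle - Brook - Yarm - Orton: 20+2+21 = 43
Wendle - Dunly - Orton: 21+13 = 34
Cheapest is Wendle - Dunly - Orton at 34 mi.
So from Wendle the first move is to Dunly.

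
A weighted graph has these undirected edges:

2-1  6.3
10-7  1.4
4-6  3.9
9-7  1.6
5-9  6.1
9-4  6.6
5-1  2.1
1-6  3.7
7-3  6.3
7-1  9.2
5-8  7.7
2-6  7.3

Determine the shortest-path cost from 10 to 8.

Compare a few routes:
10–7–9–4–6–2–1–5–8: 1.4+1.6+6.6+3.9+7.3+6.3+2.1+7.7 = 36.9
10–7–9–5–8: 1.4+1.6+6.1+7.7 = 16.8
10–7–1–5–8: 1.4+9.2+2.1+7.7 = 20.4
10–7–9–4–6–1–5–8: 1.4+1.6+6.6+3.9+3.7+2.1+7.7 = 27
Cheapest is 10–7–9–5–8 at 16.8.

16.8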